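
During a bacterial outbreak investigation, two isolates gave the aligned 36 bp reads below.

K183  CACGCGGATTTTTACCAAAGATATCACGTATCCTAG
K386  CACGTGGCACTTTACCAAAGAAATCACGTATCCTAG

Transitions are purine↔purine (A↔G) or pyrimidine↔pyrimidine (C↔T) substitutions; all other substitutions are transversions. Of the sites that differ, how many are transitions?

2

Differing sites — 5:C/T (Ti); 8:A/C (Tv); 9:T/A (Tv); 10:T/C (Ti); 22:T/A (Tv).
Of the 5 differences, 2 transitions and 3 transversions, so the answer is 2.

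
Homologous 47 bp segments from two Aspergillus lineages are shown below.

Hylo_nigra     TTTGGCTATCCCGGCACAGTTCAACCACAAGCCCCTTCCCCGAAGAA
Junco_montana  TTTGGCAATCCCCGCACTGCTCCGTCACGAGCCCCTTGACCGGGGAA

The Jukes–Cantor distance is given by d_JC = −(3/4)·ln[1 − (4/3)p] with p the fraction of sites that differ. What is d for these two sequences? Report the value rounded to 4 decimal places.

The sequences differ at positions 7 (T/A), 13 (G/C), 18 (A/T), 20 (T/C), 23 (A/C), 24 (A/G), 25 (C/T), 29 (A/G), 38 (C/G), 39 (C/A), 43 (A/G), 44 (A/G).
p = 12/47 = 0.255319.
d = −0.75 · ln(1 − (4/3)·0.255319) = −0.75 · ln(0.659575) = −0.75 · (-0.416160) = 0.3121.

0.3121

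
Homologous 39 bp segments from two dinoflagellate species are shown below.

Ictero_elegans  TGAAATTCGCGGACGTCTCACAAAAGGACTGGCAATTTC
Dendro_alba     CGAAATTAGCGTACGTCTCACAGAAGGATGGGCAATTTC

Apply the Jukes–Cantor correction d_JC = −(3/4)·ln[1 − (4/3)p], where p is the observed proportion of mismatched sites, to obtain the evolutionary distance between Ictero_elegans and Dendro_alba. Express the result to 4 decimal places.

Mismatches occur at site 1 (T↔C), site 8 (C↔A), site 12 (G↔T), site 23 (A↔G), site 29 (C↔T), site 30 (T↔G).
p = 6/39 = 0.153846.
d = −0.75 · ln(1 − (4/3)·0.153846) = −0.75 · ln(0.794872) = −0.75 · (-0.229574) = 0.1722.

0.1722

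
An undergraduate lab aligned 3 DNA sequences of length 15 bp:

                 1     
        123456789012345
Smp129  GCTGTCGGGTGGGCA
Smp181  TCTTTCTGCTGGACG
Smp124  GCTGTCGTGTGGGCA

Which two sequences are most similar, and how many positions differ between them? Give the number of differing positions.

1

Pairwise Hamming distances:
  Smp129 vs Smp181: 6
  Smp129 vs Smp124: 1
  Smp181 vs Smp124: 7
The smallest is 1, between Smp129 and Smp124.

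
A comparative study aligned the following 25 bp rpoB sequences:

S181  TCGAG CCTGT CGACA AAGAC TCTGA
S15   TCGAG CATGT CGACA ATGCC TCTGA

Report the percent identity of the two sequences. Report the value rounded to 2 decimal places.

The sequences differ at positions 7 (C/A), 17 (A/T), 19 (A/C).
22 of the 25 sites match, so the percent identity is 22/25 × 100 = 88.00%.

88.00%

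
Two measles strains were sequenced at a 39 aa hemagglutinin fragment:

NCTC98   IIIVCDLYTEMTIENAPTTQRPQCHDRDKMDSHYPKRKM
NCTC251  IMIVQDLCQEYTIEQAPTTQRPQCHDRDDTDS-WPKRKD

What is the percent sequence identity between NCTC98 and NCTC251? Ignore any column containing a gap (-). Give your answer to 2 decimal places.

Excluding the 1 gap column leaves 38 comparable sites.
Differing sites — 2:I/M; 5:C/Q; 8:Y/C; 9:T/Q; 11:M/Y; 15:N/Q; 29:K/D; 30:M/T; 34:Y/W; 39:M/D.
28 of the 38 comparable sites match, so the percent identity is 28/38 × 100 = 73.68%.

73.68%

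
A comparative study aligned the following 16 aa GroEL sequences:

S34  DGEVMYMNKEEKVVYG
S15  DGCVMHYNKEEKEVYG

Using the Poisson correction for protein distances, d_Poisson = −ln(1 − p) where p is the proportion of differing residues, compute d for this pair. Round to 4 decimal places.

0.2877

The sequences differ at positions 3 (E/C), 6 (Y/H), 7 (M/Y), 13 (V/E).
p = 4/16 = 0.250000.
d = −ln(1 − 0.250000) = −ln(0.750000) = 0.2877.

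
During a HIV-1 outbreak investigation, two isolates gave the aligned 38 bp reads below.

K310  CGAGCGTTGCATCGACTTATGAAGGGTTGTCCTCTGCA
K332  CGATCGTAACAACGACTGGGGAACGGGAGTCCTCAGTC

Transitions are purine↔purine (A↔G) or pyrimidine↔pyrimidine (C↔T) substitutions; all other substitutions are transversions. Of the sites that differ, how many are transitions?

The sequences differ at positions 4 (G/T, transversion), 8 (T/A, transversion), 9 (G/A, transition), 12 (T/A, transversion), 18 (T/G, transversion), 19 (A/G, transition), 20 (T/G, transversion), 24 (G/C, transversion), 27 (T/G, transversion), 28 (T/A, transversion), 35 (T/A, transversion), 37 (C/T, transition), 38 (A/C, transversion).
Of the 13 differences, 3 transitions and 10 transversions, so the answer is 3.

3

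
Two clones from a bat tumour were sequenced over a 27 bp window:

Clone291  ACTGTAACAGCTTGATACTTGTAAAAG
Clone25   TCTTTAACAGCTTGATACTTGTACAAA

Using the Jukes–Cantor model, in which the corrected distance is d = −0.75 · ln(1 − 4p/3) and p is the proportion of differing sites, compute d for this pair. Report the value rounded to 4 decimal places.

0.1650

Differing sites — 1:A/T; 4:G/T; 24:A/C; 27:G/A.
p = 4/27 = 0.148148.
d = −0.75 · ln(1 − (4/3)·0.148148) = −0.75 · ln(0.802469) = −0.75 · (-0.220062) = 0.1650.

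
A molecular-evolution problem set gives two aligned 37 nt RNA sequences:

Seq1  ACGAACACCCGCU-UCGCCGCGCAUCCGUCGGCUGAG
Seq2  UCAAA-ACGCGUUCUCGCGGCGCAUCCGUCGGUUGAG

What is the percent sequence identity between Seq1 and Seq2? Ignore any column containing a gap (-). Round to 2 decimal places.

82.86%

Excluding the 2 gap columns leaves 35 comparable sites.
The sequences differ at positions 1 (A/U), 3 (G/A), 9 (C/G), 12 (C/U), 19 (C/G), 33 (C/U).
29 of the 35 comparable sites match, so the percent identity is 29/35 × 100 = 82.86%.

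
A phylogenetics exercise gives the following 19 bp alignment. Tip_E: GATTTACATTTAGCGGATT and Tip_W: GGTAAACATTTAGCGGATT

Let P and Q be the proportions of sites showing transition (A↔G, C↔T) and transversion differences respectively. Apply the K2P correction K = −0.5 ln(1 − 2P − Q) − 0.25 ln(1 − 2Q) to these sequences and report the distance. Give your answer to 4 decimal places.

0.1773

The sequences differ at positions 2 (A/G, transition), 4 (T/A, transversion), 5 (T/A, transversion).
Of the 3 differences, 1 transition and 2 transversions over 19 sites: P = 1/19 = 0.052632, Q = 2/19 = 0.105263.
d = −0.5·ln(0.789473) − 0.25·ln(0.789474) = −0.5·(-0.236390) − 0.25·(-0.236388) = 0.1773.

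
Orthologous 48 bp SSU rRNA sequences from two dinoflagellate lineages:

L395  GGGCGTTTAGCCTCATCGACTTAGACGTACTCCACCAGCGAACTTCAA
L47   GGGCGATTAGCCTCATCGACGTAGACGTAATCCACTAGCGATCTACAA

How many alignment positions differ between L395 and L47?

6

The sequences differ at positions 6 (T/A), 21 (T/G), 30 (C/A), 36 (C/T), 42 (A/T), 45 (T/A).
That gives 6 mismatches out of 48 aligned sites, so the Hamming distance is 6.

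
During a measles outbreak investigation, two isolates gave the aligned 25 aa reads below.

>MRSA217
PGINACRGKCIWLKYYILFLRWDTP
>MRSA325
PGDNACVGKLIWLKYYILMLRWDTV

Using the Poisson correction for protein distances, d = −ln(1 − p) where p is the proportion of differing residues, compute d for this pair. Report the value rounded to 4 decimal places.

0.2231

Differing sites — 3:I/D; 7:R/V; 10:C/L; 19:F/M; 25:P/V.
p = 5/25 = 0.200000.
d = −ln(1 − 0.200000) = −ln(0.800000) = 0.2231.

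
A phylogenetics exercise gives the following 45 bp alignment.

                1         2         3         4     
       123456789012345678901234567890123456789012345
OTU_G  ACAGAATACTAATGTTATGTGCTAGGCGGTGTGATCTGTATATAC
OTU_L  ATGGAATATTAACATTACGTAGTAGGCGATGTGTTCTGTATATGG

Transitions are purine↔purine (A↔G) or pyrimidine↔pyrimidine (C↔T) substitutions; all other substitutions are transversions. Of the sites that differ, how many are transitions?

9

Mismatches occur at site 2 (C↔T, transition), site 3 (A↔G, transition), site 9 (C↔T, transition), site 13 (T↔C, transition), site 14 (G↔A, transition), site 18 (T↔C, transition), site 21 (G↔A, transition), site 22 (C↔G, transversion), site 29 (G↔A, transition), site 34 (A↔T, transversion), site 44 (A↔G, transition), site 45 (C↔G, transversion).
Of the 12 differences, 9 transitions and 3 transversions, so the answer is 9.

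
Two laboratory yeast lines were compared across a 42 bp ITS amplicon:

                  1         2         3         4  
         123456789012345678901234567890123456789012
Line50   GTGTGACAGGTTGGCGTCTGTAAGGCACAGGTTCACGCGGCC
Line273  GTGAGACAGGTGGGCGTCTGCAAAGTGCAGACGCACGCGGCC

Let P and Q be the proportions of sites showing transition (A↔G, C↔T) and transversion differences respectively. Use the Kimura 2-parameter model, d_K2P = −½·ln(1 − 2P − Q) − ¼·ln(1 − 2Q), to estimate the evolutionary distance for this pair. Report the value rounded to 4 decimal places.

0.2595

Mismatches occur at site 4 (T/A, transversion), site 12 (T/G, transversion), site 21 (T/C, transition), site 24 (G/A, transition), site 26 (C/T, transition), site 27 (A/G, transition), site 31 (G/A, transition), site 32 (T/C, transition), site 33 (T/G, transversion).
Of the 9 differences, 6 transitions and 3 transversions over 42 sites: P = 6/42 = 0.142857, Q = 3/42 = 0.071429.
d = −0.5·ln(0.642857) − 0.25·ln(0.857142) = −0.5·(-0.441833) − 0.25·(-0.154152) = 0.2595.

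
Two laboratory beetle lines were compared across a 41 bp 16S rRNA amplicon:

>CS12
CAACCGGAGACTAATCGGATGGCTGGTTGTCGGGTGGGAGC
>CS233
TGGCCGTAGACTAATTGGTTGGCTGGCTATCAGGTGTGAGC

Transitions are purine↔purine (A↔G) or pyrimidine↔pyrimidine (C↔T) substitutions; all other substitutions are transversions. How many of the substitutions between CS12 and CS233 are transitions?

7

Mismatches occur at site 1 (C↔T, transition), site 2 (A↔G, transition), site 3 (A↔G, transition), site 7 (G↔T, transversion), site 16 (C↔T, transition), site 19 (A↔T, transversion), site 27 (T↔C, transition), site 29 (G↔A, transition), site 32 (G↔A, transition), site 37 (G↔T, transversion).
Of the 10 differences, 7 transitions and 3 transversions, so the answer is 7.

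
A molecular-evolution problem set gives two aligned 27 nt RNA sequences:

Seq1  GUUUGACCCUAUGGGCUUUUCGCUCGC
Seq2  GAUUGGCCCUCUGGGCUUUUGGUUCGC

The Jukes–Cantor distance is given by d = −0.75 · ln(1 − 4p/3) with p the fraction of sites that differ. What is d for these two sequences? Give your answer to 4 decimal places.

The sequences differ at positions 2 (U/A), 6 (A/G), 11 (A/C), 21 (C/G), 23 (C/U).
p = 5/27 = 0.185185.
d = −0.75 · ln(1 − (4/3)·0.185185) = −0.75 · ln(0.753087) = −0.75 · (-0.283575) = 0.2127.

0.2127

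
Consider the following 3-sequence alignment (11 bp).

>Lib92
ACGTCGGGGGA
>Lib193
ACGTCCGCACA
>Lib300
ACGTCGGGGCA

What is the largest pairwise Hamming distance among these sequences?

4

Pairwise Hamming distances:
  Lib92 vs Lib193: 4
  Lib92 vs Lib300: 1
  Lib193 vs Lib300: 3
The largest is 4, between Lib92 and Lib193.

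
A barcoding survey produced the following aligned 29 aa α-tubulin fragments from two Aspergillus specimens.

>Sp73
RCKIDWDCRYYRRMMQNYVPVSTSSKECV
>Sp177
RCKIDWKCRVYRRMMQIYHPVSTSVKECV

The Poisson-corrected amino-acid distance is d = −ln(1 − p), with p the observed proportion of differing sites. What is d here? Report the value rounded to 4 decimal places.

Differing sites — 7:D/K; 10:Y/V; 17:N/I; 19:V/H; 25:S/V.
p = 5/29 = 0.172414.
d = −ln(1 − 0.172414) = −ln(0.827586) = 0.1892.

0.1892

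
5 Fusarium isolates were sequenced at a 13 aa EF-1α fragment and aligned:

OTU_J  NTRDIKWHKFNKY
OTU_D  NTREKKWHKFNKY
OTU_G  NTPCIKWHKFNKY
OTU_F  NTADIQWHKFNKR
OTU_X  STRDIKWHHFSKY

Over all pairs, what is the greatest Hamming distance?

Pairwise Hamming distances:
  OTU_J vs OTU_D: 2
  OTU_J vs OTU_G: 2
  OTU_J vs OTU_F: 3
  OTU_J vs OTU_X: 3
  OTU_D vs OTU_G: 3
  OTU_D vs OTU_F: 5
  OTU_D vs OTU_X: 5
  OTU_G vs OTU_F: 4
  OTU_G vs OTU_X: 5
  OTU_F vs OTU_X: 6
The largest is 6, between OTU_F and OTU_X.

6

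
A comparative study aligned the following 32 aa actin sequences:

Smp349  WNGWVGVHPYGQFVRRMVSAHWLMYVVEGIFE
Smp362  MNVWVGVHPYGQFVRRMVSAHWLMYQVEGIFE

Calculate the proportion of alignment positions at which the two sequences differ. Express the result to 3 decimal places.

0.094

Differing sites — 1:W/M; 3:G/V; 26:V/Q.
There are 3 differences over 32 sites, so p = 3/32 = 0.094.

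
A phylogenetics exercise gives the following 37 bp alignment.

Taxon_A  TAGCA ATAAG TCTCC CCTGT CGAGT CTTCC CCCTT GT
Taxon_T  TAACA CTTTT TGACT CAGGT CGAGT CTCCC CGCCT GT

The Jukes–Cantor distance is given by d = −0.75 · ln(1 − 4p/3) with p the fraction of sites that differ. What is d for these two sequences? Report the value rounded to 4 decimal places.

0.4740

Differing sites — 3:G/A; 6:A/C; 8:A/T; 9:A/T; 10:G/T; 12:C/G; 13:T/A; 15:C/T; 17:C/A; 18:T/G; 28:T/C; 32:C/G; 34:T/C.
p = 13/37 = 0.351351.
d = −0.75 · ln(1 − (4/3)·0.351351) = −0.75 · ln(0.531532) = −0.75 · (-0.631992) = 0.4740.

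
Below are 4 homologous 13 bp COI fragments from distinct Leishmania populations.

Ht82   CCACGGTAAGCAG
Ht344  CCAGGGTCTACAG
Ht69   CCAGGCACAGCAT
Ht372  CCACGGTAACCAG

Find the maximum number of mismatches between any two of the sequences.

6

Pairwise Hamming distances:
  Ht82 vs Ht344: 4
  Ht82 vs Ht69: 5
  Ht82 vs Ht372: 1
  Ht344 vs Ht69: 5
  Ht344 vs Ht372: 4
  Ht69 vs Ht372: 6
The largest is 6, between Ht69 and Ht372.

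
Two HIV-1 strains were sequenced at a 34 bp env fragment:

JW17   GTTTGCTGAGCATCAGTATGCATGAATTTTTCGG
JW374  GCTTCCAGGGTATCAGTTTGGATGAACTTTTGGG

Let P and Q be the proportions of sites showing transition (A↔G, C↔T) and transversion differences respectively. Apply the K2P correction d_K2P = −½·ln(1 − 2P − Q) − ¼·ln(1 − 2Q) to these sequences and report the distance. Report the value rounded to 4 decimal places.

Differing sites — 2:T/C (Ti); 5:G/C (Tv); 7:T/A (Tv); 9:A/G (Ti); 11:C/T (Ti); 18:A/T (Tv); 21:C/G (Tv); 27:T/C (Ti); 32:C/G (Tv).
Of the 9 differences, 4 transitions and 5 transversions over 34 sites: P = 4/34 = 0.117647, Q = 5/34 = 0.147059.
d = −0.5·ln(0.617647) − 0.25·ln(0.705882) = −0.5·(-0.481838) − 0.25·(-0.348307) = 0.3280.

0.3280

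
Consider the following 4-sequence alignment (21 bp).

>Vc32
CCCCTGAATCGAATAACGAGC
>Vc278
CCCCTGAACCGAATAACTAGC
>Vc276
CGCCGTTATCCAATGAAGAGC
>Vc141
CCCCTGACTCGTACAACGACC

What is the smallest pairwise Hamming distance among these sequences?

Pairwise Hamming distances:
  Vc32 vs Vc278: 2
  Vc32 vs Vc276: 7
  Vc32 vs Vc141: 4
  Vc278 vs Vc276: 9
  Vc278 vs Vc141: 6
  Vc276 vs Vc141: 11
The smallest is 2, between Vc32 and Vc278.

2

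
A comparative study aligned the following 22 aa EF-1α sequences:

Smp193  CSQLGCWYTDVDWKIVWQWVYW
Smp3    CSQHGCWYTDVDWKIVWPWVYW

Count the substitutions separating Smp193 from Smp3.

2

The sequences differ at positions 4 (L/H), 18 (Q/P).
That gives 2 mismatches out of 22 aligned sites, so the Hamming distance is 2.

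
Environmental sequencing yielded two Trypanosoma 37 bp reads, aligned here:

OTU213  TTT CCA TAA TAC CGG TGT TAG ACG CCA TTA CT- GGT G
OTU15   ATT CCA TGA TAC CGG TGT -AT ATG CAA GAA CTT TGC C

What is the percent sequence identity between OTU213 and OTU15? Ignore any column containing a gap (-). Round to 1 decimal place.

Excluding the 2 gap columns leaves 35 comparable sites.
Mismatches occur at site 1 (T→A), site 8 (A→G), site 21 (G→T), site 23 (C→T), site 26 (C→A), site 28 (T→G), site 29 (T→A), site 34 (G→T), site 36 (T→C), site 37 (G→C).
25 of the 35 comparable sites match, so the percent identity is 25/35 × 100 = 71.4%.

71.4%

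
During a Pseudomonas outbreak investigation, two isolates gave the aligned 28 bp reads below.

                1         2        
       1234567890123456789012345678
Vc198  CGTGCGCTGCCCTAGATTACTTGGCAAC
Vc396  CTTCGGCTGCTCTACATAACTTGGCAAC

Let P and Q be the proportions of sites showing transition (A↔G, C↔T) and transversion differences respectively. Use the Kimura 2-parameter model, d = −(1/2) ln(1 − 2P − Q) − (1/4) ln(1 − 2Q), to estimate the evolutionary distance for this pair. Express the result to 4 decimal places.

0.2543

Mismatches occur at site 2 (G/T, transversion), site 4 (G/C, transversion), site 5 (C/G, transversion), site 11 (C/T, transition), site 15 (G/C, transversion), site 18 (T/A, transversion).
Of the 6 differences, 1 transition and 5 transversions over 28 sites: P = 1/28 = 0.035714, Q = 5/28 = 0.178571.
d = −0.5·ln(0.750001) − 0.25·ln(0.642858) = −0.5·(-0.287681) − 0.25·(-0.441831) = 0.2543.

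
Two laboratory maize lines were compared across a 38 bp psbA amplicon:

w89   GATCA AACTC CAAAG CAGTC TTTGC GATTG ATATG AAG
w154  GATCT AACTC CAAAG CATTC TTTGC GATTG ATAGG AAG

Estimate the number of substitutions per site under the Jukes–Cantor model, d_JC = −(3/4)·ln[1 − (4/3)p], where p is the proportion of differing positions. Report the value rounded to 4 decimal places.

0.0834

The sequences differ at positions 5 (A/T), 18 (G/T), 34 (T/G).
p = 3/38 = 0.078947.
d = −0.75 · ln(1 − (4/3)·0.078947) = −0.75 · ln(0.894737) = −0.75 · (-0.111225) = 0.0834.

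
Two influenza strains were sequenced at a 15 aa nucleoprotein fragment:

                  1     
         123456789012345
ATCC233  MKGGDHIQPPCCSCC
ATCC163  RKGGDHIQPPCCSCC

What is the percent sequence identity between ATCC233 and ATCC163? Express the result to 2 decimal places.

Differing sites — 1:M/R.
14 of the 15 sites match, so the percent identity is 14/15 × 100 = 93.33%.

93.33%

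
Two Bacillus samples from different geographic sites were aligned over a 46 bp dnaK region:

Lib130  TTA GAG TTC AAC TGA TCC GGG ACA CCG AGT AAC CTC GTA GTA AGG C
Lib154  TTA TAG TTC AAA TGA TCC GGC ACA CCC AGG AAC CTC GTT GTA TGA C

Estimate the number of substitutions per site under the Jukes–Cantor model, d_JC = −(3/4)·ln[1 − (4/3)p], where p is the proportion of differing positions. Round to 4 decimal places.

The sequences differ at positions 4 (G/T), 12 (C/A), 21 (G/C), 27 (G/C), 30 (T/G), 39 (A/T), 43 (A/T), 45 (G/A).
p = 8/46 = 0.173913.
d = −0.75 · ln(1 − (4/3)·0.173913) = −0.75 · ln(0.768116) = −0.75 · (-0.263815) = 0.1979.

0.1979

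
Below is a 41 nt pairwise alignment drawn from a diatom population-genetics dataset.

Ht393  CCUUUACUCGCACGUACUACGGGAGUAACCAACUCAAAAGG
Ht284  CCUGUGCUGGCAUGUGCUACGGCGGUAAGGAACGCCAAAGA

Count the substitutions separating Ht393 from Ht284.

12

The sequences differ at positions 4 (U/G), 6 (A/G), 9 (C/G), 13 (C/U), 16 (A/G), 23 (G/C), 24 (A/G), 29 (C/G), 30 (C/G), 34 (U/G), 36 (A/C), 41 (G/A).
That gives 12 mismatches out of 41 aligned sites, so the Hamming distance is 12.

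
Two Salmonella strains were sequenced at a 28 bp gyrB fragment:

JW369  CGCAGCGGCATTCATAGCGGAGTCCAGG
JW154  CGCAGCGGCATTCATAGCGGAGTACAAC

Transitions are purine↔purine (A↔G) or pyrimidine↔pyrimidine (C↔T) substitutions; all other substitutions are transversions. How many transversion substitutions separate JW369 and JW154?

Mismatches occur at site 24 (C↔A, transversion), site 27 (G↔A, transition), site 28 (G↔C, transversion).
Of the 3 differences, 1 transition and 2 transversions, so the answer is 2.

2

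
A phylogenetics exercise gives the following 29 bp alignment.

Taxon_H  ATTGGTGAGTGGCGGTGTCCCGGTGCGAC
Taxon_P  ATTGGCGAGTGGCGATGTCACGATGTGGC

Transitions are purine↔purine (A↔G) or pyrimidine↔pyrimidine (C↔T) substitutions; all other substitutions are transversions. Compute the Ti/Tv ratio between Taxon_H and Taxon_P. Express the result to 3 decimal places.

The sequences differ at positions 6 (T/C, transition), 15 (G/A, transition), 20 (C/A, transversion), 23 (G/A, transition), 26 (C/T, transition), 28 (A/G, transition).
Of the 6 differences, 5 transitions and 1 transversion, so Ti/Tv = 5/1 = 5.000.

5.000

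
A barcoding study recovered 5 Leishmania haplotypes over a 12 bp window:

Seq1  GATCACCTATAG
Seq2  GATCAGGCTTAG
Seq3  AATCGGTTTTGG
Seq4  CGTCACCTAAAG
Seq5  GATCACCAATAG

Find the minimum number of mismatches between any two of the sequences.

1

Pairwise Hamming distances:
  Seq1 vs Seq2: 4
  Seq1 vs Seq3: 6
  Seq1 vs Seq4: 3
  Seq1 vs Seq5: 1
  Seq2 vs Seq3: 5
  Seq2 vs Seq4: 7
  Seq2 vs Seq5: 4
  Seq3 vs Seq4: 8
  Seq3 vs Seq5: 7
  Seq4 vs Seq5: 4
The smallest is 1, between Seq1 and Seq5.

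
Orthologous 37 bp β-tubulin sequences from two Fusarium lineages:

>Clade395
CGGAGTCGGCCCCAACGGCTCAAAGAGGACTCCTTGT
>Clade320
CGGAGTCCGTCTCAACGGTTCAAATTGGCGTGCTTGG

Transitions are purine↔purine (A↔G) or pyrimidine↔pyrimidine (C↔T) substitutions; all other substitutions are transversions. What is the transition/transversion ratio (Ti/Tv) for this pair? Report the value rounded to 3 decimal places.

0.429

Mismatches occur at site 8 (G/C, transversion), site 10 (C/T, transition), site 12 (C/T, transition), site 19 (C/T, transition), site 25 (G/T, transversion), site 26 (A/T, transversion), site 29 (A/C, transversion), site 30 (C/G, transversion), site 32 (C/G, transversion), site 37 (T/G, transversion).
Of the 10 differences, 3 transitions and 7 transversions, so Ti/Tv = 3/7 = 0.429.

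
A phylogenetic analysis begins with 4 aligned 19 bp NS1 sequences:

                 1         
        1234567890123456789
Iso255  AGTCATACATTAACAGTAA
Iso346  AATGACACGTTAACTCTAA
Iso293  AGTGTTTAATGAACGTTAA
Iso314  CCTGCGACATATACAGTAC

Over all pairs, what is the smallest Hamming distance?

Pairwise Hamming distances:
  Iso255 vs Iso346: 6
  Iso255 vs Iso293: 7
  Iso255 vs Iso314: 8
  Iso346 vs Iso293: 9
  Iso346 vs Iso314: 10
  Iso293 vs Iso314: 11
The smallest is 6, between Iso255 and Iso346.

6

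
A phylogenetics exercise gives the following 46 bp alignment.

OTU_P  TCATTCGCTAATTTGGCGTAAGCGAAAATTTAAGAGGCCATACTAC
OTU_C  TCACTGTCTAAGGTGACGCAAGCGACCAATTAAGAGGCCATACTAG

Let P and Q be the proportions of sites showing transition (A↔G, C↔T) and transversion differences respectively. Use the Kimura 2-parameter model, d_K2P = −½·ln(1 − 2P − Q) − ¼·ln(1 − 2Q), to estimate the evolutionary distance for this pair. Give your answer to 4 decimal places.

0.2883

Differing sites — 4:T/C (Ti); 6:C/G (Tv); 7:G/T (Tv); 12:T/G (Tv); 13:T/G (Tv); 16:G/A (Ti); 19:T/C (Ti); 26:A/C (Tv); 27:A/C (Tv); 29:T/A (Tv); 46:C/G (Tv).
Of the 11 differences, 3 transitions and 8 transversions over 46 sites: P = 3/46 = 0.065217, Q = 8/46 = 0.173913.
d = −0.5·ln(0.695653) − 0.25·ln(0.652174) = −0.5·(-0.362904) − 0.25·(-0.427444) = 0.2883.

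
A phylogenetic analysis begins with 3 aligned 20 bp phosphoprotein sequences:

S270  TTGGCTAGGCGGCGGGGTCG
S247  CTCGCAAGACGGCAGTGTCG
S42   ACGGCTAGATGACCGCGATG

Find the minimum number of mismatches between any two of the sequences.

Pairwise Hamming distances:
  S270 vs S247: 6
  S270 vs S42: 9
  S247 vs S42: 10
The smallest is 6, between S270 and S247.

6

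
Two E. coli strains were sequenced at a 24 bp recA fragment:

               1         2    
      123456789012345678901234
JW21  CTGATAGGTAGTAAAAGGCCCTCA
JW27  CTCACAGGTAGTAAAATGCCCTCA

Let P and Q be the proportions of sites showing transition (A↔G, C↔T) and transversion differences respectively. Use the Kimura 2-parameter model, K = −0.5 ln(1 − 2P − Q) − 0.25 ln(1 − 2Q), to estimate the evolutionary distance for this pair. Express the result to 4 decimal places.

0.1367

The sequences differ at positions 3 (G/C, transversion), 5 (T/C, transition), 17 (G/T, transversion).
Of the 3 differences, 1 transition and 2 transversions over 24 sites: P = 1/24 = 0.041667, Q = 2/24 = 0.083333.
d = −0.5·ln(0.833333) − 0.25·ln(0.833334) = −0.5·(-0.182322) − 0.25·(-0.182321) = 0.1367.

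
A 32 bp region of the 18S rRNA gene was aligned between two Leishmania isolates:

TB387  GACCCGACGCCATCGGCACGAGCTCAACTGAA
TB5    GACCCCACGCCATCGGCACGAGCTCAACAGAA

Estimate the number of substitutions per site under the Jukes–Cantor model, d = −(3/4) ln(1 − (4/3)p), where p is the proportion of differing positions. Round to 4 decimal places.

The sequences differ at positions 6 (G/C), 29 (T/A).
p = 2/32 = 0.062500.
d = −0.75 · ln(1 − (4/3)·0.062500) = −0.75 · ln(0.916667) = −0.75 · (-0.087011) = 0.0653.

0.0653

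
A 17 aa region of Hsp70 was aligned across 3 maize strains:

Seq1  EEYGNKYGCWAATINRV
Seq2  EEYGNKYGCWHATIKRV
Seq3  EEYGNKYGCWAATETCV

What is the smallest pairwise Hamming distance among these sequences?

Pairwise Hamming distances:
  Seq1 vs Seq2: 2
  Seq1 vs Seq3: 3
  Seq2 vs Seq3: 4
The smallest is 2, between Seq1 and Seq2.

2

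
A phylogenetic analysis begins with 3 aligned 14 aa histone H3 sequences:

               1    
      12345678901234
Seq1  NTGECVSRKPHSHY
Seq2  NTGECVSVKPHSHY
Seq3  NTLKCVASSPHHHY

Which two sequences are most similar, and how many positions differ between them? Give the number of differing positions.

Pairwise Hamming distances:
  Seq1 vs Seq2: 1
  Seq1 vs Seq3: 6
  Seq2 vs Seq3: 6
The smallest is 1, between Seq1 and Seq2.

1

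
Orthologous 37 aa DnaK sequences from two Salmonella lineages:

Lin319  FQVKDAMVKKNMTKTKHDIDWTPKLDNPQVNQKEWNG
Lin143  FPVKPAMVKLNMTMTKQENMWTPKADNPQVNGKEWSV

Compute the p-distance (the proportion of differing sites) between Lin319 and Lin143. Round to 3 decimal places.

0.324

Mismatches occur at site 2 (Q↔P), site 5 (D↔P), site 10 (K↔L), site 14 (K↔M), site 17 (H↔Q), site 18 (D↔E), site 19 (I↔N), site 20 (D↔M), site 25 (L↔A), site 32 (Q↔G), site 36 (N↔S), site 37 (G↔V).
There are 12 differences over 37 sites, so p = 12/37 = 0.324.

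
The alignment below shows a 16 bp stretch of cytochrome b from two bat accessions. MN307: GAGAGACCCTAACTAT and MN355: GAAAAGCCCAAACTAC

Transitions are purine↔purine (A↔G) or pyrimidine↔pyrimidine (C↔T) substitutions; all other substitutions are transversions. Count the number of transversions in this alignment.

Mismatches occur at site 3 (G↔A, transition), site 5 (G↔A, transition), site 6 (A↔G, transition), site 10 (T↔A, transversion), site 16 (T↔C, transition).
Of the 5 differences, 4 transitions and 1 transversion, so the answer is 1.

1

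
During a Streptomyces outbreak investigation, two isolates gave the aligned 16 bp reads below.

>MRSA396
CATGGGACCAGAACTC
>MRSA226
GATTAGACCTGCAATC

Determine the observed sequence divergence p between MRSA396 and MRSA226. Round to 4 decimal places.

0.3750

Mismatches occur at site 1 (C→G), site 4 (G→T), site 5 (G→A), site 10 (A→T), site 12 (A→C), site 14 (C→A).
There are 6 differences over 16 sites, so p = 6/16 = 0.3750.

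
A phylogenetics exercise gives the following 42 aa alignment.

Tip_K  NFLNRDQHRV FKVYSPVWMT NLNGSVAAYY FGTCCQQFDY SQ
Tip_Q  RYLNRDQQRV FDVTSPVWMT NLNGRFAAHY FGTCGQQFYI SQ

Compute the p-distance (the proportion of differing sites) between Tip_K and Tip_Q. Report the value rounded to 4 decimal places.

0.2619

Differing sites — 1:N/R; 2:F/Y; 8:H/Q; 12:K/D; 14:Y/T; 25:S/R; 26:V/F; 29:Y/H; 35:C/G; 39:D/Y; 40:Y/I.
There are 11 differences over 42 sites, so p = 11/42 = 0.2619.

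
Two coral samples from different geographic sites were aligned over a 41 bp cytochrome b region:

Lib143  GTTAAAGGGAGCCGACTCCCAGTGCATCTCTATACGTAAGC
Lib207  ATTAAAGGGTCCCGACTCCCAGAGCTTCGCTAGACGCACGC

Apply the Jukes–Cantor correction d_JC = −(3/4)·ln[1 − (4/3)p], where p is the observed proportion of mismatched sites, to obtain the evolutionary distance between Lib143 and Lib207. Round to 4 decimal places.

Differing sites — 1:G/A; 10:A/T; 11:G/C; 23:T/A; 26:A/T; 29:T/G; 33:T/G; 37:T/C; 39:A/C.
p = 9/41 = 0.219512.
d = −0.75 · ln(1 − (4/3)·0.219512) = −0.75 · ln(0.707317) = −0.75 · (-0.346276) = 0.2597.

0.2597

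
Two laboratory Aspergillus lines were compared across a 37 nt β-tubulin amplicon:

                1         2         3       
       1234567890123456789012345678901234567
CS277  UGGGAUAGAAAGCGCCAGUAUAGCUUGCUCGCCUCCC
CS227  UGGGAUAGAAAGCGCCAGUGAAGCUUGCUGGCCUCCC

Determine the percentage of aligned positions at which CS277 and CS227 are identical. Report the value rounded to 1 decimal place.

Mismatches occur at site 20 (A→G), site 21 (U→A), site 30 (C→G).
34 of the 37 sites match, so the percent identity is 34/37 × 100 = 91.9%.

91.9%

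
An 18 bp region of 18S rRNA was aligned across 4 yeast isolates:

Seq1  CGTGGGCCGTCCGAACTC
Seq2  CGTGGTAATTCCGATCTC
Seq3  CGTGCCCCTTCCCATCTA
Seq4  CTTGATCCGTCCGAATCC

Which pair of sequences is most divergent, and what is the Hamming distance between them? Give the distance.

9

Pairwise Hamming distances:
  Seq1 vs Seq2: 5
  Seq1 vs Seq3: 6
  Seq1 vs Seq4: 5
  Seq2 vs Seq3: 6
  Seq2 vs Seq4: 8
  Seq3 vs Seq4: 9
The largest is 9, between Seq3 and Seq4.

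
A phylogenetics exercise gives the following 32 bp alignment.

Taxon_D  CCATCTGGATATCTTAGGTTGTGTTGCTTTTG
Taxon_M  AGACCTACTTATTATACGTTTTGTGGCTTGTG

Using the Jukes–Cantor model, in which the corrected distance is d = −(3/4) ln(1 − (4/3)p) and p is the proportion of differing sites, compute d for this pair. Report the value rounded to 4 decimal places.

The sequences differ at positions 1 (C/A), 2 (C/G), 4 (T/C), 7 (G/A), 8 (G/C), 9 (A/T), 13 (C/T), 14 (T/A), 17 (G/C), 21 (G/T), 25 (T/G), 30 (T/G).
p = 12/32 = 0.375000.
d = −0.75 · ln(1 − (4/3)·0.375000) = −0.75 · ln(0.500000) = −0.75 · (-0.693147) = 0.5199.

0.5199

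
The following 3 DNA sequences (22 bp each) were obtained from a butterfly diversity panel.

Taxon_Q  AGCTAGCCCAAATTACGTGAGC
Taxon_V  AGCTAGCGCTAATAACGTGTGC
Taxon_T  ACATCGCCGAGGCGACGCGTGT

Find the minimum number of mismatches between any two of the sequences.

Pairwise Hamming distances:
  Taxon_Q vs Taxon_V: 4
  Taxon_Q vs Taxon_T: 11
  Taxon_V vs Taxon_T: 12
The smallest is 4, between Taxon_Q and Taxon_V.

4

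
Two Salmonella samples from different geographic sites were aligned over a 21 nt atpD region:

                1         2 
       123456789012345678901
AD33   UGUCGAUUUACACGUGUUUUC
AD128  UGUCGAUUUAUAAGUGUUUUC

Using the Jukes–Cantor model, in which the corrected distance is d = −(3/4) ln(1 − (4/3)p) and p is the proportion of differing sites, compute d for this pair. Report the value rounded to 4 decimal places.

Mismatches occur at site 11 (C↔U), site 13 (C↔A).
p = 2/21 = 0.095238.
d = −0.75 · ln(1 − (4/3)·0.095238) = −0.75 · ln(0.873016) = −0.75 · (-0.135801) = 0.1019.

0.1019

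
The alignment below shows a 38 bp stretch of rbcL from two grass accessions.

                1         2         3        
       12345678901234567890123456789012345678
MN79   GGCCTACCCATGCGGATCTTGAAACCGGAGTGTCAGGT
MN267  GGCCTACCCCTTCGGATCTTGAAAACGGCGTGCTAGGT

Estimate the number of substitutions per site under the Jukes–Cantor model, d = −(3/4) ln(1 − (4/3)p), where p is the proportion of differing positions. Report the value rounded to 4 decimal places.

0.1773

Mismatches occur at site 10 (A→C), site 12 (G→T), site 25 (C→A), site 29 (A→C), site 33 (T→C), site 34 (C→T).
p = 6/38 = 0.157895.
d = −0.75 · ln(1 − (4/3)·0.157895) = −0.75 · ln(0.789473) = −0.75 · (-0.236390) = 0.1773.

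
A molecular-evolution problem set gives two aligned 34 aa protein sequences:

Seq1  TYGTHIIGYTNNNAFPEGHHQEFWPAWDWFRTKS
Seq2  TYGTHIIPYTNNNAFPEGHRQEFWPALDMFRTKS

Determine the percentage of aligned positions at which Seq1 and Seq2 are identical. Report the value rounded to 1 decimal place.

88.2%

Mismatches occur at site 8 (G↔P), site 20 (H↔R), site 27 (W↔L), site 29 (W↔M).
30 of the 34 sites match, so the percent identity is 30/34 × 100 = 88.2%.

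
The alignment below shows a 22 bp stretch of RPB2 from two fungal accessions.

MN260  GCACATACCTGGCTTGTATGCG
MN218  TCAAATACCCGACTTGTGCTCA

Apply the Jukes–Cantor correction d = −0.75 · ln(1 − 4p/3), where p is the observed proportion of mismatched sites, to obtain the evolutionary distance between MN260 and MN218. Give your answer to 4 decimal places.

0.4975

Mismatches occur at site 1 (G/T), site 4 (C/A), site 10 (T/C), site 12 (G/A), site 18 (A/G), site 19 (T/C), site 20 (G/T), site 22 (G/A).
p = 8/22 = 0.363636.
d = −0.75 · ln(1 − (4/3)·0.363636) = −0.75 · ln(0.515152) = −0.75 · (-0.663293) = 0.4975.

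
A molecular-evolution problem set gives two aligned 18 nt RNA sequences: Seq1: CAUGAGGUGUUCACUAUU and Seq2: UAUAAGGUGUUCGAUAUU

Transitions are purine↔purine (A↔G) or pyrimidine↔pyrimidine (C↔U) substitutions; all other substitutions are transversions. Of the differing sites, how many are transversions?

Mismatches occur at site 1 (C→U, transition), site 4 (G→A, transition), site 13 (A→G, transition), site 14 (C→A, transversion).
Of the 4 differences, 3 transitions and 1 transversion, so the answer is 1.

1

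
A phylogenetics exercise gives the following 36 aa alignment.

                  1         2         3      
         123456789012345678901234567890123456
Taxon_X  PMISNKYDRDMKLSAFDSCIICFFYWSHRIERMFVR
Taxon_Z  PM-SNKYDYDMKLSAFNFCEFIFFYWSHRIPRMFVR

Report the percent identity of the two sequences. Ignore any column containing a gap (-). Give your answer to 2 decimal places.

80.00%

Excluding the 1 gap column leaves 35 comparable sites.
Differing sites — 9:R/Y; 17:D/N; 18:S/F; 20:I/E; 21:I/F; 22:C/I; 31:E/P.
28 of the 35 comparable sites match, so the percent identity is 28/35 × 100 = 80.00%.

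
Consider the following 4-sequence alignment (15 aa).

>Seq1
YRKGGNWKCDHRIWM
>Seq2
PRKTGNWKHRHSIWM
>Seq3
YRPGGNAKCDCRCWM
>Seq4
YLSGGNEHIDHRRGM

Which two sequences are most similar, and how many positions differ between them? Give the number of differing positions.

4

Pairwise Hamming distances:
  Seq1 vs Seq2: 5
  Seq1 vs Seq3: 4
  Seq1 vs Seq4: 7
  Seq2 vs Seq3: 9
  Seq2 vs Seq4: 11
  Seq3 vs Seq4: 8
The smallest is 4, between Seq1 and Seq3.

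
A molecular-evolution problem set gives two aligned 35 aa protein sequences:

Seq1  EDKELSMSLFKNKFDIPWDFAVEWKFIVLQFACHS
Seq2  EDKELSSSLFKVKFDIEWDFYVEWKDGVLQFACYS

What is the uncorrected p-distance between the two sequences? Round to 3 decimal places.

0.200

The sequences differ at positions 7 (M/S), 12 (N/V), 17 (P/E), 21 (A/Y), 26 (F/D), 27 (I/G), 34 (H/Y).
There are 7 differences over 35 sites, so p = 7/35 = 0.200.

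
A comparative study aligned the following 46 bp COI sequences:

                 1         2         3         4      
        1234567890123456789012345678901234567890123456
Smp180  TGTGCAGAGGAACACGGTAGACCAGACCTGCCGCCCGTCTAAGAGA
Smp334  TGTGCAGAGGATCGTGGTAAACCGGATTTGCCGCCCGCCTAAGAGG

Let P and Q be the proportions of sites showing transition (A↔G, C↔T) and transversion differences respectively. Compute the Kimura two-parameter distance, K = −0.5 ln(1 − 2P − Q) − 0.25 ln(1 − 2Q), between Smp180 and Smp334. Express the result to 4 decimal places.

0.2418

The sequences differ at positions 12 (A/T, transversion), 14 (A/G, transition), 15 (C/T, transition), 20 (G/A, transition), 24 (A/G, transition), 27 (C/T, transition), 28 (C/T, transition), 38 (T/C, transition), 46 (A/G, transition).
Of the 9 differences, 8 transitions and 1 transversion over 46 sites: P = 8/46 = 0.173913, Q = 1/46 = 0.021739.
d = −0.5·ln(0.630435) − 0.25·ln(0.956522) = −0.5·(-0.461345) − 0.25·(-0.044451) = 0.2418.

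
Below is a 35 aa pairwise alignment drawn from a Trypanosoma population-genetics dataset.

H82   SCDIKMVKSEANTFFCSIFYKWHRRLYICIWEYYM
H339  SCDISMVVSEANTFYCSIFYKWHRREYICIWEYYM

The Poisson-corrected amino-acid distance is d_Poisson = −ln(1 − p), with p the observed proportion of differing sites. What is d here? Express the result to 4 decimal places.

Differing sites — 5:K/S; 8:K/V; 15:F/Y; 26:L/E.
p = 4/35 = 0.114286.
d = −ln(1 − 0.114286) = −ln(0.885714) = 0.1214.

0.1214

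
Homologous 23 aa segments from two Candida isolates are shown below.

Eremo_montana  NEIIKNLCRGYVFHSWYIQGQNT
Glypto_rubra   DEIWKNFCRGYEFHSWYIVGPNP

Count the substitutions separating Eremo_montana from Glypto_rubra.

Mismatches occur at site 1 (N/D), site 4 (I/W), site 7 (L/F), site 12 (V/E), site 19 (Q/V), site 21 (Q/P), site 23 (T/P).
That gives 7 mismatches out of 23 aligned sites, so the Hamming distance is 7.

7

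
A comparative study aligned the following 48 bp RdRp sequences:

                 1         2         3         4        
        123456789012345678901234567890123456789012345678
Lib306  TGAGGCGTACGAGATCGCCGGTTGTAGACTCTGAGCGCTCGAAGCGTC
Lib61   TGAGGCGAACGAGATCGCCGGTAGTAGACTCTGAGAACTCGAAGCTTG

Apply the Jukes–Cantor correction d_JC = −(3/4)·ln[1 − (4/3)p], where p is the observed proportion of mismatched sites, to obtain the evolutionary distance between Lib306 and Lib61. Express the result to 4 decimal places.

0.1367

Mismatches occur at site 8 (T→A), site 23 (T→A), site 36 (C→A), site 37 (G→A), site 46 (G→T), site 48 (C→G).
p = 6/48 = 0.125000.
d = −0.75 · ln(1 − (4/3)·0.125000) = −0.75 · ln(0.833333) = −0.75 · (-0.182322) = 0.1367.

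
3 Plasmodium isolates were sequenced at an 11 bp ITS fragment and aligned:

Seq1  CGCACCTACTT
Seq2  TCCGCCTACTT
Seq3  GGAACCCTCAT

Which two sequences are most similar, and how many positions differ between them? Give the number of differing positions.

Pairwise Hamming distances:
  Seq1 vs Seq2: 3
  Seq1 vs Seq3: 5
  Seq2 vs Seq3: 7
The smallest is 3, between Seq1 and Seq2.

3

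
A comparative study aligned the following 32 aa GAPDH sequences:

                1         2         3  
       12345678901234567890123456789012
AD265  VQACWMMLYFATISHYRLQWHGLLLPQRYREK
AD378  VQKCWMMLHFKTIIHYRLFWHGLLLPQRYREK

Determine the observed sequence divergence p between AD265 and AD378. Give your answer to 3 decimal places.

0.156

Differing sites — 3:A/K; 9:Y/H; 11:A/K; 14:S/I; 19:Q/F.
There are 5 differences over 32 sites, so p = 5/32 = 0.156.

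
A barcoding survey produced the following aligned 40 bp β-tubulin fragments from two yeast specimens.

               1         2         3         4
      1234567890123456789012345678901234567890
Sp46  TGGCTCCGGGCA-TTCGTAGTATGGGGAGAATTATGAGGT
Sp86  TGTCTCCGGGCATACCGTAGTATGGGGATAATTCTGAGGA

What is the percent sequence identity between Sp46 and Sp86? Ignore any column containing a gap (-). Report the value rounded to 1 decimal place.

84.6%

Excluding the 1 gap column leaves 39 comparable sites.
The sequences differ at positions 3 (G/T), 14 (T/A), 15 (T/C), 29 (G/T), 34 (A/C), 40 (T/A).
33 of the 39 comparable sites match, so the percent identity is 33/39 × 100 = 84.6%.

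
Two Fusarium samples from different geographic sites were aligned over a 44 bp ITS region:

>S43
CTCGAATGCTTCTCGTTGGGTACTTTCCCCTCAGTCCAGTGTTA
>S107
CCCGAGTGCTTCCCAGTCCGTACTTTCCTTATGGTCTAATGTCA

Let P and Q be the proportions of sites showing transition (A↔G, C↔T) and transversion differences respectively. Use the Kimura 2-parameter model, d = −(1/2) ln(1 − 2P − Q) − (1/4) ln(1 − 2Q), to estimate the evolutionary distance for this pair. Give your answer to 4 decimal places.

0.4971

Differing sites — 2:T/C (Ti); 6:A/G (Ti); 13:T/C (Ti); 15:G/A (Ti); 16:T/G (Tv); 18:G/C (Tv); 19:G/C (Tv); 29:C/T (Ti); 30:C/T (Ti); 31:T/A (Tv); 32:C/T (Ti); 33:A/G (Ti); 37:C/T (Ti); 39:G/A (Ti); 43:T/C (Ti).
Of the 15 differences, 11 transitions and 4 transversions over 44 sites: P = 11/44 = 0.250000, Q = 4/44 = 0.090909.
d = −0.5·ln(0.409091) − 0.25·ln(0.818182) = −0.5·(-0.893818) − 0.25·(-0.200670) = 0.4971.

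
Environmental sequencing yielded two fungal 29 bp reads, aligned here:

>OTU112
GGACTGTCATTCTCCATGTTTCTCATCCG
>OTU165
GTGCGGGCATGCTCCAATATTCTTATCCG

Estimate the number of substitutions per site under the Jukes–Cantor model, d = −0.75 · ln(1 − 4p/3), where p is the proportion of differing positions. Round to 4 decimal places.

The sequences differ at positions 2 (G/T), 3 (A/G), 5 (T/G), 7 (T/G), 11 (T/G), 17 (T/A), 18 (G/T), 19 (T/A), 24 (C/T).
p = 9/29 = 0.310345.
d = −0.75 · ln(1 − (4/3)·0.310345) = −0.75 · ln(0.586207) = −0.75 · (-0.534082) = 0.4006.

0.4006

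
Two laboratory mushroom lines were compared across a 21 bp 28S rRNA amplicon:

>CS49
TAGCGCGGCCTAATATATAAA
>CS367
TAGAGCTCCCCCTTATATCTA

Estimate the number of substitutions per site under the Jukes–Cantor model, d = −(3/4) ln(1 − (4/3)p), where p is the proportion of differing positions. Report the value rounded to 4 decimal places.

0.5319

The sequences differ at positions 4 (C/A), 7 (G/T), 8 (G/C), 11 (T/C), 12 (A/C), 13 (A/T), 19 (A/C), 20 (A/T).
p = 8/21 = 0.380952.
d = −0.75 · ln(1 − (4/3)·0.380952) = −0.75 · ln(0.492064) = −0.75 · (-0.709146) = 0.5319.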